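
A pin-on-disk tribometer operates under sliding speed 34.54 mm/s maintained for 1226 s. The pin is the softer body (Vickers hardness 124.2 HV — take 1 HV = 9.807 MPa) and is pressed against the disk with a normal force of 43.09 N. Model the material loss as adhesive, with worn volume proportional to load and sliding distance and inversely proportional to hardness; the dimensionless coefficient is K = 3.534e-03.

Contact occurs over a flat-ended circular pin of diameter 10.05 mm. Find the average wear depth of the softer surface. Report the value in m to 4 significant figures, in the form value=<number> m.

value=6.674e-05 m

Intermediates are displayed rounded — the algebra keeps full precision, and one final rounding, at 4 significant digits.
Convert: Sliding speed v = 34.54 mm/s = 0.03454 m/s. Sliding distance L = v·t = 0.03454 m/s × 1226 s = 42.35 m.
Convert: Hardness H = 124.2 HV × 9.807 MPa/HV = 1218 MPa = 1.218e+09 Pa.
Convert: Pin diameter d = 10.05 mm = 0.01005 m. Contact area A = π·d²/4 = π·(0.01005 m)²/4 = 7.933e-05 m².
In SI base units, W = 43.09 N, H = 1.218e+09 Pa, K = 3.534e-03.
Archard volume V = K·W·L/H = 3.534e-03 · 43.09 · 42.35 / 1.218e+09 = 5.294e-09 m³.
Depth h = V/A = 5.294e-09 / 7.933e-05 = 6.674e-05 m.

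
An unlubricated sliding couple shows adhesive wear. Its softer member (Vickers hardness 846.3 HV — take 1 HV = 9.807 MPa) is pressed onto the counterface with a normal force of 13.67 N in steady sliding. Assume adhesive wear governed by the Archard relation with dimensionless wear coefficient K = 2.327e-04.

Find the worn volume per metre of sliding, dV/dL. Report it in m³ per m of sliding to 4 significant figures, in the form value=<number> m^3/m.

Intermediate values are displayed rounded; all working math runs at full precision, and rounded just once, at four significant figures.
Convert: Hardness H = 846.3 HV × 9.807 MPa/HV = 8300 MPa = 8.300e+09 Pa.
In SI base units, W = 13.67 N, H = 8.300e+09 Pa, K = 2.327e-04.
Volumetric rate dV/dL = K·W/H, per unit distance: 2.327e-04 · 13.67 / 8.300e+09 = 3.833e-13 m³/m.

value=3.833e-13 m^3/m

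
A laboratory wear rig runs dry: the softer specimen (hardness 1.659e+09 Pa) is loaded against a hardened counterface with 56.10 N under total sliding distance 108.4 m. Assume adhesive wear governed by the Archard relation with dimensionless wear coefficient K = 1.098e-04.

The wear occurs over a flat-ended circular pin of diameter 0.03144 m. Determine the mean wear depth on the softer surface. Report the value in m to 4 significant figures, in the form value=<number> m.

All arithmetic maintains full precision. Intermediate values are printed rounded. Rounded once at the end: 4 significant digits.
Convert: Contact area A = π·d²/4 = π·(0.03144 m)²/4 = 7.763e-04 m².
Expressed in SI base units: W = 56.10 N, H = 1.659e+09 Pa, K = 1.098e-04.
Wear volume V = K·W·L/H = 1.098e-04 · 56.10 · 108.4 / 1.659e+09 = 4.025e-10 m³.
Mean depth h = V/A = 4.025e-10 / 7.763e-04 = 5.184e-07 m.

value=5.184e-07 m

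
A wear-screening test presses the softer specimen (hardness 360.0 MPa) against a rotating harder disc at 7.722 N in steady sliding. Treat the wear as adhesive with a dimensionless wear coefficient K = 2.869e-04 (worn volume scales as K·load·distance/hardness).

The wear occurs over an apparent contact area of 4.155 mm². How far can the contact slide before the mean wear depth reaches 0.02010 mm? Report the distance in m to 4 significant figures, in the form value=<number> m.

Intermediates appear rounded. Every step maintains exact precision, and one last rounding to four significant figures.
Hardness H = 360.0 MPa = 3.600e+08 Pa.
Contact area A = 4.155 mm² = 4.155e-06 m².
Depth limit h_lim = 0.02010 mm = 2.010e-05 m.
Restated in SI base units: W = 7.722 N, H = 3.600e+08 Pa, K = 2.869e-04.
Wearable volume V_lim = h_lim·A = 2.010e-05 · 4.155e-06 = 8.352e-11 m³.
So the life L = V_lim·H/(K·W) = 8.352e-11 · 3.600e+08 / (2.869e-04 · 7.722) = 13.57 m.

value=13.57 m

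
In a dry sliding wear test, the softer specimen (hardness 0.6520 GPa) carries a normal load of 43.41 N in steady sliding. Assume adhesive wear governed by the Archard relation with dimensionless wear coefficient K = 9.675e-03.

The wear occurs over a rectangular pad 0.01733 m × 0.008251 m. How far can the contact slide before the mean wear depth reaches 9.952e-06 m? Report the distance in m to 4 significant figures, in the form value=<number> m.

value=2.209 m

Every step keeps exact precision — quoted intermediates are rounded; rounded just once to 4 significant digits.
Hardness H = 0.6520 GPa = 6.520e+08 Pa.
Contact area A = 0.01733 m × 0.008251 m = 1.430e-04 m².
Working in SI base units: W = 43.41 N, H = 6.520e+08 Pa, K = 9.675e-03.
Volume at the limit: V_lim = h_lim·A = 9.952e-06 · 1.430e-04 = 1.423e-09 m³.
Sliding life L = V_lim·H/(K·W) = 1.423e-09 · 6.520e+08 / (9.675e-03 · 43.41) = 2.209 m.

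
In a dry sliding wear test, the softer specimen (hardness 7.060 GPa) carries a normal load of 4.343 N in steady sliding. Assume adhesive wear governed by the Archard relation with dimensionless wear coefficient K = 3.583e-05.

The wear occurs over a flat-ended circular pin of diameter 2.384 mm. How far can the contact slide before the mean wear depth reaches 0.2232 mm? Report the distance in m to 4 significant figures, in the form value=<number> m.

Intermediate values are printed rounded, and the computation carries exact precision, and rounded just once, at 4 significant figures.
Convert: Hardness H = 7.060 GPa = 7.060e+09 Pa.
Convert: Pin diameter d = 2.384 mm = 0.002384 m. Contact area A = π·d²/4 = π·(0.002384 m)²/4 = 4.464e-06 m².
Convert: Depth limit h_lim = 0.2232 mm = 2.232e-04 m.
In SI base units, W = 4.343 N, H = 7.060e+09 Pa, K = 3.583e-05.
At the depth limit, V_lim = h_lim·A = 2.232e-04 · 4.464e-06 = 9.963e-10 m³.
Inverting, life L = V_lim·H/(K·W) = 9.963e-10 · 7.060e+09 / (3.583e-05 · 4.343) = 4.520e+04 m.

value=4.520e+04 m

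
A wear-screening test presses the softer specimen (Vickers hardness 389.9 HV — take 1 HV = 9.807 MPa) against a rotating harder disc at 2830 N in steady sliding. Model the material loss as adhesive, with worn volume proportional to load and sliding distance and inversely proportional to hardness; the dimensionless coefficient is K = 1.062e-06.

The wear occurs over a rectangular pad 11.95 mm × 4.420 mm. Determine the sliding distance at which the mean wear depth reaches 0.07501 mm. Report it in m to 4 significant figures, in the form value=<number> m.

value=5041 m

Intermediate values are displayed rounded; each operation keeps full precision; rounded once at the end, at four significant digits.
Convert: Hardness H = 389.9 HV × 9.807 MPa/HV = 3824 MPa = 3.824e+09 Pa.
Convert: Pad sides 11.95 mm × 4.420 mm = 0.01195 m × 0.004420 m. Contact area A = 0.01195 m × 0.004420 m = 5.282e-05 m².
Convert: Depth limit h_lim = 0.07501 mm = 7.501e-05 m.
SI base units throughout: W = 2830 N, H = 3.824e+09 Pa, K = 1.062e-06.
Permissible volume V_lim = h_lim·A = 7.501e-05 · 5.282e-05 = 3.962e-09 m³.
So the life L = V_lim·H/(K·W) = 3.962e-09 · 3.824e+09 / (1.062e-06 · 2830) = 5041 m.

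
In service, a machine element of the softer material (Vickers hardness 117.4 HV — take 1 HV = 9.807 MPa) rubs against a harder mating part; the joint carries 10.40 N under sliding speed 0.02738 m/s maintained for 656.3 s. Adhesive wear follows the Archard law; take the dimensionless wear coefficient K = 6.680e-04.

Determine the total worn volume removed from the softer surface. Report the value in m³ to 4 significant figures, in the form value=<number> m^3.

All working math holds full float precision — intermediates are displayed rounded; one final rounding: 4 significant digits.
Total distance L = v·t = 0.02738 m/s × 656.3 s = 17.97 m.
Hardness H = 117.4 HV × 9.807 MPa/HV = 1151 MPa = 1.151e+09 Pa.
Expressed in SI base units: W = 10.40 N, H = 1.151e+09 Pa, K = 6.680e-04.
Archard relation: V = K·W·L/H = 6.680e-04 · 10.40 · 17.97 / 1.151e+09 = 1.084e-10 m³.

value=1.084e-10 m^3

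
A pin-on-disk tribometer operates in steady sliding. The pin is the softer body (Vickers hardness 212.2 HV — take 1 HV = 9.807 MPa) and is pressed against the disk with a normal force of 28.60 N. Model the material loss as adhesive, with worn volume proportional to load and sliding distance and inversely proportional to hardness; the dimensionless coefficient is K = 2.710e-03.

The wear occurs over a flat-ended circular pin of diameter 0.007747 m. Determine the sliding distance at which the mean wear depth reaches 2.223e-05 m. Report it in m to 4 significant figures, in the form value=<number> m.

The computation runs at exact precision, and the intermediates are displayed rounded; a lone final rounding: 4 significant digits.
Hardness H = 212.2 HV × 9.807 MPa/HV = 2081 MPa = 2.081e+09 Pa.
Contact area A = π·d²/4 = π·(0.007747 m)²/4 = 4.714e-05 m².
Collected in SI base units: W = 28.60 N, H = 2.081e+09 Pa, K = 2.710e-03.
Wearable volume V_lim = h_lim·A = 2.223e-05 · 4.714e-05 = 1.048e-09 m³.
Thus life L = V_lim·H/(K·W) = 1.048e-09 · 2.081e+09 / (2.710e-03 · 28.60) = 28.13 m.

value=28.13 m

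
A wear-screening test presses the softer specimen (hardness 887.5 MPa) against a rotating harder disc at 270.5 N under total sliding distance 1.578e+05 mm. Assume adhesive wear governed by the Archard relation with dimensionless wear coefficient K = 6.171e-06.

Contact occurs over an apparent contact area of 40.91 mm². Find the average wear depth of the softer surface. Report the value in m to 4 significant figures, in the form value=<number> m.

All arithmetic holds exact precision, and intermediate values are displayed rounded, and rounded once at the end, at four significant figures.
Total distance L = 1.578e+05 mm = 157.8 m.
Hardness H = 887.5 MPa = 8.875e+08 Pa.
Contact area A = 40.91 mm² = 4.091e-05 m².
Collected in SI base units: W = 270.5 N, H = 8.875e+08 Pa, K = 6.171e-06.
Archard relation: V = K·W·L/H = 6.171e-06 · 270.5 · 157.8 / 8.875e+08 = 2.968e-10 m³.
Mean wear depth h = V/A = 2.968e-10 / 4.091e-05 = 7.255e-06 m.

value=7.255e-06 m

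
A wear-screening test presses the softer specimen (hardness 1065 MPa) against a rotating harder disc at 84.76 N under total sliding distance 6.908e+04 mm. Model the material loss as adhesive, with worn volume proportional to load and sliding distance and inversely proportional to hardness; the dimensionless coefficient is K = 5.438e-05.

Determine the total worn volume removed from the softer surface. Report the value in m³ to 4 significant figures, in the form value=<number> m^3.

value=2.990e-10 m^3

Displayed values are rounded, and all arithmetic holds exact precision. Rounded just once, at four significant digits.
Convert: Total distance L = 6.908e+04 mm = 69.08 m.
Convert: Hardness H = 1065 MPa = 1.065e+09 Pa.
Restated in SI base units: W = 84.76 N, H = 1.065e+09 Pa, K = 5.438e-05.
Archard volume V = K·W·L/H = 5.438e-05 · 84.76 · 69.08 / 1.065e+09 = 2.990e-10 m³.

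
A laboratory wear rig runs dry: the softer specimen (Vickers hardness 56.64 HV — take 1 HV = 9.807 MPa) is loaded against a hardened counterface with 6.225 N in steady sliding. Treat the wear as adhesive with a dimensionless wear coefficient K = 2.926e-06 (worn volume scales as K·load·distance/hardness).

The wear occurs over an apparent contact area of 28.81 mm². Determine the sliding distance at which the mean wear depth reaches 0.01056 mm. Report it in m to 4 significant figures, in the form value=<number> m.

Intermediate values are shown rounded; the computation keeps full precision; a lone final rounding: four significant figures.
Convert: Hardness H = 56.64 HV × 9.807 MPa/HV = 555.5 MPa = 5.555e+08 Pa.
Convert: Contact area A = 28.81 mm² = 2.881e-05 m².
Convert: Depth limit h_lim = 0.01056 mm = 1.056e-05 m.
In SI base units: W = 6.225 N, H = 5.555e+08 Pa, K = 2.926e-06.
Allowed volume V_lim = h_lim·A = 1.056e-05 · 2.881e-05 = 3.042e-10 m³.
So the life L = V_lim·H/(K·W) = 3.042e-10 · 5.555e+08 / (2.926e-06 · 6.225) = 9278 m.

value=9278 m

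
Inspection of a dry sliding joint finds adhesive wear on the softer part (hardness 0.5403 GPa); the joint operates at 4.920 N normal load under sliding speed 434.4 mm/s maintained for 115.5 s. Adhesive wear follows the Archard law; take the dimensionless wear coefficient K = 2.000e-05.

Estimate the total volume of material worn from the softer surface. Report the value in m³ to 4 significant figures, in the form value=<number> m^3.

value=9.138e-12 m^3

All arithmetic maintains exact precision. The intermediates are displayed rounded, and a lone final rounding to four significant figures.
Convert: Sliding speed v = 434.4 mm/s = 0.4344 m/s. The distance L = v·t = 0.4344 m/s × 115.5 s = 50.17 m.
Convert: Hardness H = 0.5403 GPa = 5.403e+08 Pa.
SI base units throughout: W = 4.920 N, H = 5.403e+08 Pa, K = 2.000e-05.
By Archard's law, V = K·W·L/H = 2.000e-05 · 4.920 · 50.17 / 5.403e+08 = 9.138e-12 m³.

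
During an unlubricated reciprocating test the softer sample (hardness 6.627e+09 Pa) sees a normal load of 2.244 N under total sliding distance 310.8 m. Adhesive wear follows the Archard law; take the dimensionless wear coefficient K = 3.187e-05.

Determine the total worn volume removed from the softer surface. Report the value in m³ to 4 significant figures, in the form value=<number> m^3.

value=3.354e-12 m^3

The algebra maintains full float precision — printed values are rounded. Rounded once at the end to 4 significant figures.
In SI base units, W = 2.244 N, H = 6.627e+09 Pa, K = 3.187e-05.
Apply Archard: V = K·W·L/H = 3.187e-05 · 2.244 · 310.8 / 6.627e+09 = 3.354e-12 m³.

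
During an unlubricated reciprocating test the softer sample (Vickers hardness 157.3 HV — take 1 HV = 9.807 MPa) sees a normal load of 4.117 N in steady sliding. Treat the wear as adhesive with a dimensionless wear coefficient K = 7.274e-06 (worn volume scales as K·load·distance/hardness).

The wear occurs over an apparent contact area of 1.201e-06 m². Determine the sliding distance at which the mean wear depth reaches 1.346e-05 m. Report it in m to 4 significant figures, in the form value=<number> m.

value=832.7 m

Intermediates appear rounded. Each operation maintains full precision; rounded just once, at 4 significant figures.
Hardness H = 157.3 HV × 9.807 MPa/HV = 1543 MPa = 1.543e+09 Pa.
As SI base values: W = 4.117 N, H = 1.543e+09 Pa, K = 7.274e-06.
At the depth limit, V_lim = h_lim·A = 1.346e-05 · 1.201e-06 = 1.617e-11 m³.
So the life L = V_lim·H/(K·W) = 1.617e-11 · 1.543e+09 / (7.274e-06 · 4.117) = 832.7 m.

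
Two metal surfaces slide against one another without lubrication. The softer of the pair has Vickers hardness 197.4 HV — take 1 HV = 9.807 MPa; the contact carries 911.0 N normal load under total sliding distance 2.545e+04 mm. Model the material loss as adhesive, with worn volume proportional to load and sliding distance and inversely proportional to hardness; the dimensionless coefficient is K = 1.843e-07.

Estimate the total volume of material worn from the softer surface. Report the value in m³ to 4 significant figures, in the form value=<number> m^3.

value=2.207e-12 m^3

All working math keeps full float precision, and quoted intermediates are rounded. Rounded just once to 4 significant digits.
Convert: Total distance L = 2.545e+04 mm = 25.45 m.
Convert: Hardness H = 197.4 HV × 9.807 MPa/HV = 1936 MPa = 1.936e+09 Pa.
In SI base units: W = 911.0 N, H = 1.936e+09 Pa, K = 1.843e-07.
Volume removed: V = K·W·L/H = 1.843e-07 · 911.0 · 25.45 / 1.936e+09 = 2.207e-12 m³.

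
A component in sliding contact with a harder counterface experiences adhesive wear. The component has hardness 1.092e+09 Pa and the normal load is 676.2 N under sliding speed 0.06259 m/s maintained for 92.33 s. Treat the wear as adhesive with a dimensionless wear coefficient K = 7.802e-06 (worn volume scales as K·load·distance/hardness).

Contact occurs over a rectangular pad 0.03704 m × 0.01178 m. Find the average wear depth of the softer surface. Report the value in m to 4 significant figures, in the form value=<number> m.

The computation maintains exact precision; displayed values are rounded. Rounded just once, at four significant digits.
Convert: The distance L = v·t = 0.06259 m/s × 92.33 s = 5.779 m.
Convert: Contact area A = 0.03704 m × 0.01178 m = 4.363e-04 m².
Collected in SI base units: W = 676.2 N, H = 1.092e+09 Pa, K = 7.802e-06.
By Archard's law, V = K·W·L/H = 7.802e-06 · 676.2 · 5.779 / 1.092e+09 = 2.792e-11 m³.
Depth of wear h = V/A = 2.792e-11 / 4.363e-04 = 6.399e-08 m.

value=6.399e-08 m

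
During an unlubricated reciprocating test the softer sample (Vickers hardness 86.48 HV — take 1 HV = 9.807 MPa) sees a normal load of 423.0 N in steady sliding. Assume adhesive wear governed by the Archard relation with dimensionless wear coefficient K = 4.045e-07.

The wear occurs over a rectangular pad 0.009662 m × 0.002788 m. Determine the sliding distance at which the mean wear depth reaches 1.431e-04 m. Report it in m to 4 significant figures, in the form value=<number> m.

All working math keeps full float precision — intermediate values are shown rounded. Rounded once at the end: four significant digits.
Hardness H = 86.48 HV × 9.807 MPa/HV = 848.1 MPa = 8.481e+08 Pa.
Contact area A = 0.009662 m × 0.002788 m = 2.694e-05 m².
Working in SI base units: W = 423.0 N, H = 8.481e+08 Pa, K = 4.045e-07.
Limit volume V_lim = h_lim·A = 1.431e-04 · 2.694e-05 = 3.855e-09 m³.
So the life L = V_lim·H/(K·W) = 3.855e-09 · 8.481e+08 / (4.045e-07 · 423.0) = 1.911e+04 m.

value=1.911e+04 m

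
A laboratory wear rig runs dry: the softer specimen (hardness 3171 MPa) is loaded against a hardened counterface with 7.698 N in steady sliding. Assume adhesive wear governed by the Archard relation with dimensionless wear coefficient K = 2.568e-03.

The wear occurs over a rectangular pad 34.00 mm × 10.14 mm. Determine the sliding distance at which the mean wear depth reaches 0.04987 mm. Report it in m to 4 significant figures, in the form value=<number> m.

Intermediates are displayed rounded. Each operation runs at full float precision; a lone final rounding, at 4 significant digits.
Convert: Hardness H = 3171 MPa = 3.171e+09 Pa.
Convert: Pad sides 34.00 mm × 10.14 mm = 0.03400 m × 0.01014 m. Contact area A = 0.03400 m × 0.01014 m = 3.448e-04 m².
Convert: Depth limit h_lim = 0.04987 mm = 4.987e-05 m.
Working in SI base units: W = 7.698 N, H = 3.171e+09 Pa, K = 2.568e-03.
Wearable volume V_lim = h_lim·A = 4.987e-05 · 3.448e-04 = 1.719e-08 m³.
Thus life L = V_lim·H/(K·W) = 1.719e-08 · 3.171e+09 / (2.568e-03 · 7.698) = 2758 m.

value=2758 m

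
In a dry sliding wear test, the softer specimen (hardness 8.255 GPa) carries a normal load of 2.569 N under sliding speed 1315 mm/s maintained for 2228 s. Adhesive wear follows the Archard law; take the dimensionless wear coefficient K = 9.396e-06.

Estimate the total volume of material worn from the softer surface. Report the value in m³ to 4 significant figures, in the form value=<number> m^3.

value=8.567e-12 m^3

All arithmetic carries exact precision; the intermediates are shown rounded, and one last rounding: 4 significant figures.
Sliding speed v = 1315 mm/s = 1.315 m/s. Path length L = v·t = 1.315 m/s × 2228 s = 2930 m.
Hardness H = 8.255 GPa = 8.255e+09 Pa.
In SI base units, W = 2.569 N, H = 8.255e+09 Pa, K = 9.396e-06.
Archard volume V = K·W·L/H = 9.396e-06 · 2.569 · 2930 / 8.255e+09 = 8.567e-12 m³.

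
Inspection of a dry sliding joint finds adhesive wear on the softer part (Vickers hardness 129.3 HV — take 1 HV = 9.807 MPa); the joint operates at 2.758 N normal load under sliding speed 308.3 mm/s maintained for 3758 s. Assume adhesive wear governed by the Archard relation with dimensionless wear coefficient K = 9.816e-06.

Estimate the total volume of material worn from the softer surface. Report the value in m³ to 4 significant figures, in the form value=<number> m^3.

value=2.474e-11 m^3

Shown intermediates are rounded — each operation holds exact precision, and a lone final rounding: four significant figures.
Convert: Sliding speed v = 308.3 mm/s = 0.3083 m/s. The distance L = v·t = 0.3083 m/s × 3758 s = 1159 m.
Convert: Hardness H = 129.3 HV × 9.807 MPa/HV = 1268 MPa = 1.268e+09 Pa.
Working in SI base units: W = 2.758 N, H = 1.268e+09 Pa, K = 9.816e-06.
Apply Archard: V = K·W·L/H = 9.816e-06 · 2.758 · 1159 / 1.268e+09 = 2.474e-11 m³.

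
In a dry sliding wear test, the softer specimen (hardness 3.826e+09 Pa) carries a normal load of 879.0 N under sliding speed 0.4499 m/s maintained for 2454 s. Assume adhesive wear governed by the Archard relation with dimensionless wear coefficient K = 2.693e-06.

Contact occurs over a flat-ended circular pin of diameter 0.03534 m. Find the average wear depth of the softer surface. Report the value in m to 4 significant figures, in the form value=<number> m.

value=6.964e-07 m

All working math runs at full precision. Intermediates are displayed rounded; rounded just once: 4 significant figures.
Convert: The distance L = v·t = 0.4499 m/s × 2454 s = 1104 m.
Convert: Contact area A = π·d²/4 = π·(0.03534 m)²/4 = 9.809e-04 m².
SI base units throughout: W = 879.0 N, H = 3.826e+09 Pa, K = 2.693e-06.
Archard volume V = K·W·L/H = 2.693e-06 · 879.0 · 1104 / 3.826e+09 = 6.831e-10 m³.
Wear depth h = V/A = 6.831e-10 / 9.809e-04 = 6.964e-07 m.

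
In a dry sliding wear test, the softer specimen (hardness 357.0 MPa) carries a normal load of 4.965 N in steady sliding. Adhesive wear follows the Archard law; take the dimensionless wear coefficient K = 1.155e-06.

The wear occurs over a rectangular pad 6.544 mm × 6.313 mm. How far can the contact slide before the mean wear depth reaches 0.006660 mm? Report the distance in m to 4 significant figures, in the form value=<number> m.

The intermediates are displayed rounded, and the algebra keeps full precision. Rounded once at the end to 4 significant digits.
Convert: Hardness H = 357.0 MPa = 3.570e+08 Pa.
Convert: Pad sides 6.544 mm × 6.313 mm = 0.006544 m × 0.006313 m. Contact area A = 0.006544 m × 0.006313 m = 4.131e-05 m².
Convert: Depth limit h_lim = 0.006660 mm = 6.660e-06 m.
Expressed in SI base units: W = 4.965 N, H = 3.570e+08 Pa, K = 1.155e-06.
Limit volume V_lim = h_lim·A = 6.660e-06 · 4.131e-05 = 2.751e-10 m³.
Inverting, life L = V_lim·H/(K·W) = 2.751e-10 · 3.570e+08 / (1.155e-06 · 4.965) = 1.713e+04 m.

value=1.713e+04 m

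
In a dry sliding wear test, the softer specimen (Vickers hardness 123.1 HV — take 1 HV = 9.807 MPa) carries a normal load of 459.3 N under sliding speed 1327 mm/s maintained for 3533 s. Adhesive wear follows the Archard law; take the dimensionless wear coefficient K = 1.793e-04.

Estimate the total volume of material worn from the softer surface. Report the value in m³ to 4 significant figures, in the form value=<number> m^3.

value=3.198e-07 m^3

Every step holds exact precision — intermediate values are shown rounded, and one final rounding: four significant figures.
Convert: Sliding speed v = 1327 mm/s = 1.327 m/s. Path length L = v·t = 1.327 m/s × 3533 s = 4688 m.
Convert: Hardness H = 123.1 HV × 9.807 MPa/HV = 1207 MPa = 1.207e+09 Pa.
Working in SI base units: W = 459.3 N, H = 1.207e+09 Pa, K = 1.793e-04.
Apply Archard: V = K·W·L/H = 1.793e-04 · 459.3 · 4688 / 1.207e+09 = 3.198e-07 m³.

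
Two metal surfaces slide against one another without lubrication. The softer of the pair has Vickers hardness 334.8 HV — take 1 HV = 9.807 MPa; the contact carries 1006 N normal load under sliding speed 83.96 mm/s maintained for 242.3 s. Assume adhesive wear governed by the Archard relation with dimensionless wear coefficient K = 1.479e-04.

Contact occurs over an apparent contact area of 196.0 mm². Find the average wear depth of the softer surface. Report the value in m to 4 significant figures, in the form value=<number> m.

The intermediates are displayed rounded, and all working math keeps full float precision; a lone final rounding, at 4 significant figures.
Convert: Sliding speed v = 83.96 mm/s = 0.08396 m/s. The distance L = v·t = 0.08396 m/s × 242.3 s = 20.34 m.
Convert: Hardness H = 334.8 HV × 9.807 MPa/HV = 3283 MPa = 3.283e+09 Pa.
Convert: Contact area A = 196.0 mm² = 1.960e-04 m².
Working in SI base units: W = 1006 N, H = 3.283e+09 Pa, K = 1.479e-04.
The Archard volume V = K·W·L/H = 1.479e-04 · 1006 · 20.34 / 3.283e+09 = 9.219e-10 m³.
Wear depth h = V/A = 9.219e-10 / 1.960e-04 = 4.703e-06 m.

value=4.703e-06 m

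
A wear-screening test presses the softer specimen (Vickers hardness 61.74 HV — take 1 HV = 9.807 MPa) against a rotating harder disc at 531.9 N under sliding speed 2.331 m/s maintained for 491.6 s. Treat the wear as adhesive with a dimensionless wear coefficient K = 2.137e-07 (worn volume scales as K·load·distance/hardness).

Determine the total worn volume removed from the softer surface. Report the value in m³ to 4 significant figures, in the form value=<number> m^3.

value=2.151e-10 m^3

The intermediates are printed rounded. The computation maintains full float precision. Rounded just once, at four significant figures.
Convert: Path length L = v·t = 2.331 m/s × 491.6 s = 1146 m.
Convert: Hardness H = 61.74 HV × 9.807 MPa/HV = 605.5 MPa = 6.055e+08 Pa.
Working in SI base units: W = 531.9 N, H = 6.055e+08 Pa, K = 2.137e-07.
Archard relation: V = K·W·L/H = 2.137e-07 · 531.9 · 1146 / 6.055e+08 = 2.151e-10 m³.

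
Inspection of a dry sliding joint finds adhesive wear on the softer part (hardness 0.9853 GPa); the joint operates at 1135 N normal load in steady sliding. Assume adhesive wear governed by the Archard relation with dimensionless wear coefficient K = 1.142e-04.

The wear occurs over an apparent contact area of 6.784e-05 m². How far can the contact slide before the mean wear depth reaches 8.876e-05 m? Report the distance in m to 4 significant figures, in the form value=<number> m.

value=45.77 m

Intermediates appear rounded. Every step holds exact precision. Rounded once at the end: 4 significant figures.
Hardness H = 0.9853 GPa = 9.853e+08 Pa.
SI base units throughout: W = 1135 N, H = 9.853e+08 Pa, K = 1.142e-04.
Wearable volume V_lim = h_lim·A = 8.876e-05 · 6.784e-05 = 6.021e-09 m³.
Inverting, life L = V_lim·H/(K·W) = 6.021e-09 · 9.853e+08 / (1.142e-04 · 1135) = 45.77 m.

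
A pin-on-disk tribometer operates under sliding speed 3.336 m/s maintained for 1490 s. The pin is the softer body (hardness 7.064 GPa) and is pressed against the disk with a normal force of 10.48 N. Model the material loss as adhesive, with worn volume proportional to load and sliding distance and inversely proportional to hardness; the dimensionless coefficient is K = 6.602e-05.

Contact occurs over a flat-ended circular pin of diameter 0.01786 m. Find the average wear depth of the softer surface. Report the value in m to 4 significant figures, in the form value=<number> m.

value=1.943e-06 m

The intermediates are printed rounded; each operation carries full precision, and rounded once at the end to four significant figures.
Convert: Total distance L = v·t = 3.336 m/s × 1490 s = 4971 m.
Convert: Hardness H = 7.064 GPa = 7.064e+09 Pa.
Convert: Contact area A = π·d²/4 = π·(0.01786 m)²/4 = 2.505e-04 m².
SI base units throughout: W = 10.48 N, H = 7.064e+09 Pa, K = 6.602e-05.
Archard volume V = K·W·L/H = 6.602e-05 · 10.48 · 4971 / 7.064e+09 = 4.869e-10 m³.
Mean depth h = V/A = 4.869e-10 / 2.505e-04 = 1.943e-06 m.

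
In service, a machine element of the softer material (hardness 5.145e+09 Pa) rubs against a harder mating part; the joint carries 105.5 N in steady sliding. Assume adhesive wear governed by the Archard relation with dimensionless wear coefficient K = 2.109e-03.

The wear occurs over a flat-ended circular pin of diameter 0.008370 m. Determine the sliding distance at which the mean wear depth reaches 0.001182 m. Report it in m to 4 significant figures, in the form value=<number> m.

The intermediates are displayed rounded, and all arithmetic carries full float precision; a lone final rounding to four significant figures.
Contact area A = π·d²/4 = π·(0.008370 m)²/4 = 5.502e-05 m².
Collected in SI base units: W = 105.5 N, H = 5.145e+09 Pa, K = 2.109e-03.
Wearable volume V_lim = h_lim·A = 0.001182 · 5.502e-05 = 6.504e-08 m³.
So the life L = V_lim·H/(K·W) = 6.504e-08 · 5.145e+09 / (2.109e-03 · 105.5) = 1504 m.

value=1504 m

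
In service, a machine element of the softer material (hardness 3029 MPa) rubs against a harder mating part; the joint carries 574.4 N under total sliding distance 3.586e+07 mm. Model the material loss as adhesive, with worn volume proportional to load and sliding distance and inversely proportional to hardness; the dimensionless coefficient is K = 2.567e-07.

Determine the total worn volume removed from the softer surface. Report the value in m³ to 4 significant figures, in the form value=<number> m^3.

value=1.746e-09 m^3

All working math maintains full precision; intermediate values are displayed rounded — a lone final rounding, at four significant figures.
Distance L = 3.586e+07 mm = 3.586e+04 m.
Hardness H = 3029 MPa = 3.029e+09 Pa.
Collected in SI base units: W = 574.4 N, H = 3.029e+09 Pa, K = 2.567e-07.
Archard volume V = K·W·L/H = 2.567e-07 · 574.4 · 3.586e+04 / 3.029e+09 = 1.746e-09 m³.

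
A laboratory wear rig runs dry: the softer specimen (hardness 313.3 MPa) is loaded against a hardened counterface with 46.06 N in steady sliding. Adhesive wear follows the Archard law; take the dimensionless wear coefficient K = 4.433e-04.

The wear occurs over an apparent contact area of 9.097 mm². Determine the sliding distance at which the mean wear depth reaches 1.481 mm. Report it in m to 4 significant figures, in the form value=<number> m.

Every step carries full precision. Quoted intermediates are rounded. Rounded just once, at four significant figures.
Convert: Hardness H = 313.3 MPa = 3.133e+08 Pa.
Convert: Contact area A = 9.097 mm² = 9.097e-06 m².
Convert: Depth limit h_lim = 1.481 mm = 0.001481 m.
Working in SI base units: W = 46.06 N, H = 3.133e+08 Pa, K = 4.433e-04.
Volume at the limit: V_lim = h_lim·A = 0.001481 · 9.097e-06 = 1.347e-08 m³.
Thus life L = V_lim·H/(K·W) = 1.347e-08 · 3.133e+08 / (4.433e-04 · 46.06) = 206.7 m.

value=206.7 m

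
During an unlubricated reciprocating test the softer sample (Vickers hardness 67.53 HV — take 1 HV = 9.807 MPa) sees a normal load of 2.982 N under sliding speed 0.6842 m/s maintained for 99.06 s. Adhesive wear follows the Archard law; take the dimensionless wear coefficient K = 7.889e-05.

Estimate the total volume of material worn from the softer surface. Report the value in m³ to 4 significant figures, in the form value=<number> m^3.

All arithmetic holds full precision. Intermediate values are displayed rounded; one final rounding to 4 significant figures.
Total distance L = v·t = 0.6842 m/s × 99.06 s = 67.78 m.
Hardness H = 67.53 HV × 9.807 MPa/HV = 662.3 MPa = 6.623e+08 Pa.
Collected in SI base units: W = 2.982 N, H = 6.623e+08 Pa, K = 7.889e-05.
Wear volume V = K·W·L/H = 7.889e-05 · 2.982 · 67.78 / 6.623e+08 = 2.408e-11 m³.

value=2.408e-11 m^3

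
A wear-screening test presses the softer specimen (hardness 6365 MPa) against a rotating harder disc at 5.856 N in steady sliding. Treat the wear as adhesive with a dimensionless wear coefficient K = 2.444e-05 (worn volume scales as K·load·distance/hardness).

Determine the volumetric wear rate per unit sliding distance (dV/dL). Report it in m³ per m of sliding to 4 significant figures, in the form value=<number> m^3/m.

Intermediates are printed rounded. The computation maintains exact precision; one last rounding: 4 significant figures.
Hardness H = 6365 MPa = 6.365e+09 Pa.
Working in SI base units: W = 5.856 N, H = 6.365e+09 Pa, K = 2.444e-05.
The wear rate dV/dL = K·W/H, so: 2.444e-05 · 5.856 / 6.365e+09 = 2.249e-14 m³/m.

value=2.249e-14 m^3/m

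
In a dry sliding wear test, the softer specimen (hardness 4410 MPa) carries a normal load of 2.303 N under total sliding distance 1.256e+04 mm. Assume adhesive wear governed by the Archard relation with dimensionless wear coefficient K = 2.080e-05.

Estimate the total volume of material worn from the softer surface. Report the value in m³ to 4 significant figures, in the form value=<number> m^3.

All working math carries full float precision; printed values are rounded, and rounded just once to 4 significant digits.
Convert: The distance L = 1.256e+04 mm = 12.56 m.
Convert: Hardness H = 4410 MPa = 4.410e+09 Pa.
Collected in SI base units: W = 2.303 N, H = 4.410e+09 Pa, K = 2.080e-05.
Apply Archard: V = K·W·L/H = 2.080e-05 · 2.303 · 12.56 / 4.410e+09 = 1.364e-13 m³.

value=1.364e-13 m^3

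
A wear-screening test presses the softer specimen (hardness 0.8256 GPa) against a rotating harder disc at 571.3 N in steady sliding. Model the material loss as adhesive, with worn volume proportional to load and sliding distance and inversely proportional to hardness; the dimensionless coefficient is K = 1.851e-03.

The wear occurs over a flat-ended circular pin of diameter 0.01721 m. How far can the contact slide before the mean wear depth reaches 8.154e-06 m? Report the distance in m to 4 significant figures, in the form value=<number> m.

value=1.481 m

All working math holds full precision — the intermediates are shown rounded. Rounded just once, at four significant digits.
Convert: Hardness H = 0.8256 GPa = 8.256e+08 Pa.
Convert: Contact area A = π·d²/4 = π·(0.01721 m)²/4 = 2.326e-04 m².
In SI base units, W = 571.3 N, H = 8.256e+08 Pa, K = 1.851e-03.
Wearable volume V_lim = h_lim·A = 8.154e-06 · 2.326e-04 = 1.897e-09 m³.
Life L = V_lim·H/(K·W) = 1.897e-09 · 8.256e+08 / (1.851e-03 · 571.3) = 1.481 m.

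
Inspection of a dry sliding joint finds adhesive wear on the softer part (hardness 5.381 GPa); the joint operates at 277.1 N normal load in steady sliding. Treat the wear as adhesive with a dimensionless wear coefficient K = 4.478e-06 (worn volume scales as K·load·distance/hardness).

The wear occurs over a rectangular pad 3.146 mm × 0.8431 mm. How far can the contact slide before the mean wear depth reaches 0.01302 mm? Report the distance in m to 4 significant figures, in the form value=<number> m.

value=149.8 m

The intermediates are printed rounded — each operation maintains exact precision, and rounded once at the end, at four significant figures.
Convert: Hardness H = 5.381 GPa = 5.381e+09 Pa.
Convert: Pad sides 3.146 mm × 0.8431 mm = 3.146e-03 m × 8.431e-04 m. Contact area A = 3.146e-03 m × 8.431e-04 m = 2.652e-06 m².
Convert: Depth limit h_lim = 0.01302 mm = 1.302e-05 m.
As SI base values: W = 277.1 N, H = 5.381e+09 Pa, K = 4.478e-06.
Wearable volume V_lim = h_lim·A = 1.302e-05 · 2.652e-06 = 3.453e-11 m³.
Life L = V_lim·H/(K·W) = 3.453e-11 · 5.381e+09 / (4.478e-06 · 277.1) = 149.8 m.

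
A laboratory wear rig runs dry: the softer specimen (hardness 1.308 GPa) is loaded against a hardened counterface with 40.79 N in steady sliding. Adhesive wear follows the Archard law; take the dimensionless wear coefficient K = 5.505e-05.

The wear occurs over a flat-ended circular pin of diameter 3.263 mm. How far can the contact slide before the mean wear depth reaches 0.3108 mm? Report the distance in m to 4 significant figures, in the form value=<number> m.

Intermediates appear rounded. All arithmetic carries exact precision; a single final rounding, at 4 significant digits.
Convert: Hardness H = 1.308 GPa = 1.308e+09 Pa.
Convert: Pin diameter d = 3.263 mm = 0.003263 m. Contact area A = π·d²/4 = π·(0.003263 m)²/4 = 8.362e-06 m².
Convert: Depth limit h_lim = 0.3108 mm = 3.108e-04 m.
In SI base units, W = 40.79 N, H = 1.308e+09 Pa, K = 5.505e-05.
Permissible volume V_lim = h_lim·A = 3.108e-04 · 8.362e-06 = 2.599e-09 m³.
Life L = V_lim·H/(K·W) = 2.599e-09 · 1.308e+09 / (5.505e-05 · 40.79) = 1514 m.

value=1514 m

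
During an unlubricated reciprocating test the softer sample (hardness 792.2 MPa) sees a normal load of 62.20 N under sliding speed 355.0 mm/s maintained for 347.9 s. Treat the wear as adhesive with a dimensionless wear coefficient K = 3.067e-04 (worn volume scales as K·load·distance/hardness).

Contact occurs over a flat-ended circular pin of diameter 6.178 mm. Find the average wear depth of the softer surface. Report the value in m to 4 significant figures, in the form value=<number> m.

value=9.921e-05 m

All arithmetic keeps exact precision; the intermediates are shown rounded; rounded just once to four significant figures.
Sliding speed v = 355.0 mm/s = 0.3550 m/s. Total distance L = v·t = 0.3550 m/s × 347.9 s = 123.5 m.
Hardness H = 792.2 MPa = 7.922e+08 Pa.
Pin diameter d = 6.178 mm = 0.006178 m. Contact area A = π·d²/4 = π·(0.006178 m)²/4 = 2.998e-05 m².
Working in SI base units: W = 62.20 N, H = 7.922e+08 Pa, K = 3.067e-04.
The Archard volume V = K·W·L/H = 3.067e-04 · 62.20 · 123.5 / 7.922e+08 = 2.974e-09 m³.
Mean depth h = V/A = 2.974e-09 / 2.998e-05 = 9.921e-05 m.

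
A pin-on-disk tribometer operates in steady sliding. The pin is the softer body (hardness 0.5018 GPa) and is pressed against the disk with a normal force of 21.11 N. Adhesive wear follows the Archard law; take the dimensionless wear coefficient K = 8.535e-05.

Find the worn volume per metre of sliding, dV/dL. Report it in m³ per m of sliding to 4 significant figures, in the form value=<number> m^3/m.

Shown intermediates are rounded — each operation keeps exact precision. Rounded once at the end: 4 significant digits.
Hardness H = 0.5018 GPa = 5.018e+08 Pa.
As SI base values: W = 21.11 N, H = 5.018e+08 Pa, K = 8.535e-05.
The wear rate dV/dL = K·W/H: 8.535e-05 · 21.11 / 5.018e+08 = 3.591e-12 m³/m.

value=3.591e-12 m^3/m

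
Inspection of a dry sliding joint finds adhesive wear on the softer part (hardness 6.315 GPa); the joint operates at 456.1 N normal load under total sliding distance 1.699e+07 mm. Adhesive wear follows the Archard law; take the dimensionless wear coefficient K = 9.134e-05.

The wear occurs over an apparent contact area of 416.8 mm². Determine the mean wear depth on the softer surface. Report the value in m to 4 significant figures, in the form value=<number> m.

value=2.689e-04 m

Every step runs at full precision, and the intermediates are displayed rounded, and a single final rounding, at 4 significant figures.
Sliding distance L = 1.699e+07 mm = 1.699e+04 m.
Hardness H = 6.315 GPa = 6.315e+09 Pa.
Contact area A = 416.8 mm² = 4.168e-04 m².
As SI base values: W = 456.1 N, H = 6.315e+09 Pa, K = 9.134e-05.
The Archard volume V = K·W·L/H = 9.134e-05 · 456.1 · 1.699e+04 / 6.315e+09 = 1.121e-07 m³.
Depth of wear h = V/A = 1.121e-07 / 4.168e-04 = 2.689e-04 m.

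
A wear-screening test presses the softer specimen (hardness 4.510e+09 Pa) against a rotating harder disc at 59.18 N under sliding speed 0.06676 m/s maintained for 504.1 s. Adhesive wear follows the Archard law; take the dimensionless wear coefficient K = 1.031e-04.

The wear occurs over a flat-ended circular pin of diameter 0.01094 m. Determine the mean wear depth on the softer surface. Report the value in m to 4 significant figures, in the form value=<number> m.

The computation holds full precision. Printed values are rounded. Rounded once at the end to four significant figures.
Convert: Sliding distance L = v·t = 0.06676 m/s × 504.1 s = 33.65 m.
Convert: Contact area A = π·d²/4 = π·(0.01094 m)²/4 = 9.400e-05 m².
SI base units throughout: W = 59.18 N, H = 4.510e+09 Pa, K = 1.031e-04.
Apply Archard: V = K·W·L/H = 1.031e-04 · 59.18 · 33.65 / 4.510e+09 = 4.553e-11 m³.
Mean wear depth h = V/A = 4.553e-11 / 9.400e-05 = 4.844e-07 m.

value=4.844e-07 m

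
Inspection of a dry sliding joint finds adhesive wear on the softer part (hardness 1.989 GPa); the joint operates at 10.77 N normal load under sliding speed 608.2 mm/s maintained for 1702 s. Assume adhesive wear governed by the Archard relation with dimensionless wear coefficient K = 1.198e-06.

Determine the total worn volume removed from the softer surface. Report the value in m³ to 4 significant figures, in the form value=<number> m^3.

Quoted intermediates are rounded. All working math keeps exact precision, and one last rounding to 4 significant digits.
Convert: Sliding speed v = 608.2 mm/s = 0.6082 m/s. The distance L = v·t = 0.6082 m/s × 1702 s = 1035 m.
Convert: Hardness H = 1.989 GPa = 1.989e+09 Pa.
As SI base values: W = 10.77 N, H = 1.989e+09 Pa, K = 1.198e-06.
Archard relation: V = K·W·L/H = 1.198e-06 · 10.77 · 1035 / 1.989e+09 = 6.715e-12 m³.

value=6.715e-12 m^3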